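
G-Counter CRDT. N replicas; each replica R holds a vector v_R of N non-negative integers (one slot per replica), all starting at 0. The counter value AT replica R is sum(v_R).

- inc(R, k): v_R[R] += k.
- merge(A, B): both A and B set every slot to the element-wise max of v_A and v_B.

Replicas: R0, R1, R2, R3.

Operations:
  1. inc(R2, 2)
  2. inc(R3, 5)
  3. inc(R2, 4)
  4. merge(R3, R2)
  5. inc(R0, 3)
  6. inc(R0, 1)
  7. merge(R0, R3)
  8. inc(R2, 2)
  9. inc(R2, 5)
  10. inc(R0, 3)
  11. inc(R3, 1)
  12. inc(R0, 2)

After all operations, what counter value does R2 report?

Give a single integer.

Op 1: inc R2 by 2 -> R2=(0,0,2,0) value=2
Op 2: inc R3 by 5 -> R3=(0,0,0,5) value=5
Op 3: inc R2 by 4 -> R2=(0,0,6,0) value=6
Op 4: merge R3<->R2 -> R3=(0,0,6,5) R2=(0,0,6,5)
Op 5: inc R0 by 3 -> R0=(3,0,0,0) value=3
Op 6: inc R0 by 1 -> R0=(4,0,0,0) value=4
Op 7: merge R0<->R3 -> R0=(4,0,6,5) R3=(4,0,6,5)
Op 8: inc R2 by 2 -> R2=(0,0,8,5) value=13
Op 9: inc R2 by 5 -> R2=(0,0,13,5) value=18
Op 10: inc R0 by 3 -> R0=(7,0,6,5) value=18
Op 11: inc R3 by 1 -> R3=(4,0,6,6) value=16
Op 12: inc R0 by 2 -> R0=(9,0,6,5) value=20

Answer: 18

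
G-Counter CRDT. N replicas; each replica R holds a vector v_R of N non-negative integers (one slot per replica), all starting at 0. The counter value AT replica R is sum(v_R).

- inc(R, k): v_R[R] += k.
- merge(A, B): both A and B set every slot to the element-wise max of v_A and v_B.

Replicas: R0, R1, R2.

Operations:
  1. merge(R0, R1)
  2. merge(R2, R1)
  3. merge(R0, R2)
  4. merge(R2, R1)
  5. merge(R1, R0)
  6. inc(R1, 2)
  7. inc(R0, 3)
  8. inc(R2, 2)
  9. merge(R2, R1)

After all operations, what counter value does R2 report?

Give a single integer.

Op 1: merge R0<->R1 -> R0=(0,0,0) R1=(0,0,0)
Op 2: merge R2<->R1 -> R2=(0,0,0) R1=(0,0,0)
Op 3: merge R0<->R2 -> R0=(0,0,0) R2=(0,0,0)
Op 4: merge R2<->R1 -> R2=(0,0,0) R1=(0,0,0)
Op 5: merge R1<->R0 -> R1=(0,0,0) R0=(0,0,0)
Op 6: inc R1 by 2 -> R1=(0,2,0) value=2
Op 7: inc R0 by 3 -> R0=(3,0,0) value=3
Op 8: inc R2 by 2 -> R2=(0,0,2) value=2
Op 9: merge R2<->R1 -> R2=(0,2,2) R1=(0,2,2)

Answer: 4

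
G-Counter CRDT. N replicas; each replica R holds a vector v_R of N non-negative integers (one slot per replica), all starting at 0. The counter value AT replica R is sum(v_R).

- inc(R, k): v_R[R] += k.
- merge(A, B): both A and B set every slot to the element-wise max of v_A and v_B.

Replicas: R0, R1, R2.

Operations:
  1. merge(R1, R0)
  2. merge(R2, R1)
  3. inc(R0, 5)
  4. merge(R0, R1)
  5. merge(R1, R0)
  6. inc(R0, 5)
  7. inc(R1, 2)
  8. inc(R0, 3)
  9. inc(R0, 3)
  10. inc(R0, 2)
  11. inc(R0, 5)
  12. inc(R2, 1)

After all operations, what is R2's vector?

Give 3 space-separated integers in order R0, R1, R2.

Answer: 0 0 1

Derivation:
Op 1: merge R1<->R0 -> R1=(0,0,0) R0=(0,0,0)
Op 2: merge R2<->R1 -> R2=(0,0,0) R1=(0,0,0)
Op 3: inc R0 by 5 -> R0=(5,0,0) value=5
Op 4: merge R0<->R1 -> R0=(5,0,0) R1=(5,0,0)
Op 5: merge R1<->R0 -> R1=(5,0,0) R0=(5,0,0)
Op 6: inc R0 by 5 -> R0=(10,0,0) value=10
Op 7: inc R1 by 2 -> R1=(5,2,0) value=7
Op 8: inc R0 by 3 -> R0=(13,0,0) value=13
Op 9: inc R0 by 3 -> R0=(16,0,0) value=16
Op 10: inc R0 by 2 -> R0=(18,0,0) value=18
Op 11: inc R0 by 5 -> R0=(23,0,0) value=23
Op 12: inc R2 by 1 -> R2=(0,0,1) value=1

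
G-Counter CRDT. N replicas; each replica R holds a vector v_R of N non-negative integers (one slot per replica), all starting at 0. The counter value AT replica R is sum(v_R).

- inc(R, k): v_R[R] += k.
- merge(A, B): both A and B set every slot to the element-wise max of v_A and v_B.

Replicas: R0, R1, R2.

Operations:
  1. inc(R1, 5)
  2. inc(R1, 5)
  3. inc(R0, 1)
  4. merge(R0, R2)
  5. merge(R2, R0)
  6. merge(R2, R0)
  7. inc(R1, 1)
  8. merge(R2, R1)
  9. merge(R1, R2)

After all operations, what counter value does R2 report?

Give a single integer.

Answer: 12

Derivation:
Op 1: inc R1 by 5 -> R1=(0,5,0) value=5
Op 2: inc R1 by 5 -> R1=(0,10,0) value=10
Op 3: inc R0 by 1 -> R0=(1,0,0) value=1
Op 4: merge R0<->R2 -> R0=(1,0,0) R2=(1,0,0)
Op 5: merge R2<->R0 -> R2=(1,0,0) R0=(1,0,0)
Op 6: merge R2<->R0 -> R2=(1,0,0) R0=(1,0,0)
Op 7: inc R1 by 1 -> R1=(0,11,0) value=11
Op 8: merge R2<->R1 -> R2=(1,11,0) R1=(1,11,0)
Op 9: merge R1<->R2 -> R1=(1,11,0) R2=(1,11,0)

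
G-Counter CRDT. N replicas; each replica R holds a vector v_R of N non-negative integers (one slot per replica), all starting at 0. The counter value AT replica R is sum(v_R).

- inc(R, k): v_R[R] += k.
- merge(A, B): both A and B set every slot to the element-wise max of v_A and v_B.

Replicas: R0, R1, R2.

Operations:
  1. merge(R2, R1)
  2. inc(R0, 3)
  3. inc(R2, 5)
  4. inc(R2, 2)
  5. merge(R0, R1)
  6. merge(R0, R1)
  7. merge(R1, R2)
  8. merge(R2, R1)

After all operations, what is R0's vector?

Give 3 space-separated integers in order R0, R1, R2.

Answer: 3 0 0

Derivation:
Op 1: merge R2<->R1 -> R2=(0,0,0) R1=(0,0,0)
Op 2: inc R0 by 3 -> R0=(3,0,0) value=3
Op 3: inc R2 by 5 -> R2=(0,0,5) value=5
Op 4: inc R2 by 2 -> R2=(0,0,7) value=7
Op 5: merge R0<->R1 -> R0=(3,0,0) R1=(3,0,0)
Op 6: merge R0<->R1 -> R0=(3,0,0) R1=(3,0,0)
Op 7: merge R1<->R2 -> R1=(3,0,7) R2=(3,0,7)
Op 8: merge R2<->R1 -> R2=(3,0,7) R1=(3,0,7)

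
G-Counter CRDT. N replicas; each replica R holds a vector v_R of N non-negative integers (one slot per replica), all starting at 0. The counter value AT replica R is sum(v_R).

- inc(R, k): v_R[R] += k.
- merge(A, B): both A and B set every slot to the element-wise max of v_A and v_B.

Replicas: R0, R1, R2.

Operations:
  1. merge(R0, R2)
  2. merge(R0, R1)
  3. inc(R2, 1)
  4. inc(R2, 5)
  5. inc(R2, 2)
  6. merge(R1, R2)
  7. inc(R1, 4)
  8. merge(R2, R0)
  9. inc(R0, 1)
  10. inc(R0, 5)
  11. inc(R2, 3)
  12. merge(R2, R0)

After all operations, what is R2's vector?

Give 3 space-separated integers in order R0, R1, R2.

Op 1: merge R0<->R2 -> R0=(0,0,0) R2=(0,0,0)
Op 2: merge R0<->R1 -> R0=(0,0,0) R1=(0,0,0)
Op 3: inc R2 by 1 -> R2=(0,0,1) value=1
Op 4: inc R2 by 5 -> R2=(0,0,6) value=6
Op 5: inc R2 by 2 -> R2=(0,0,8) value=8
Op 6: merge R1<->R2 -> R1=(0,0,8) R2=(0,0,8)
Op 7: inc R1 by 4 -> R1=(0,4,8) value=12
Op 8: merge R2<->R0 -> R2=(0,0,8) R0=(0,0,8)
Op 9: inc R0 by 1 -> R0=(1,0,8) value=9
Op 10: inc R0 by 5 -> R0=(6,0,8) value=14
Op 11: inc R2 by 3 -> R2=(0,0,11) value=11
Op 12: merge R2<->R0 -> R2=(6,0,11) R0=(6,0,11)

Answer: 6 0 11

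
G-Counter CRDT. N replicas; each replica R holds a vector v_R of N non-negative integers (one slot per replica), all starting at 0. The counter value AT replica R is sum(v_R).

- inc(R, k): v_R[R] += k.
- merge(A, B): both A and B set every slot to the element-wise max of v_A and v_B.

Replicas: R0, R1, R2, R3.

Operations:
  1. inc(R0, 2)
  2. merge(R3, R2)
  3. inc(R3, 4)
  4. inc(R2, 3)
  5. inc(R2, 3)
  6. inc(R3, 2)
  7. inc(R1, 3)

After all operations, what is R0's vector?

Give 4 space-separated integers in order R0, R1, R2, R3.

Answer: 2 0 0 0

Derivation:
Op 1: inc R0 by 2 -> R0=(2,0,0,0) value=2
Op 2: merge R3<->R2 -> R3=(0,0,0,0) R2=(0,0,0,0)
Op 3: inc R3 by 4 -> R3=(0,0,0,4) value=4
Op 4: inc R2 by 3 -> R2=(0,0,3,0) value=3
Op 5: inc R2 by 3 -> R2=(0,0,6,0) value=6
Op 6: inc R3 by 2 -> R3=(0,0,0,6) value=6
Op 7: inc R1 by 3 -> R1=(0,3,0,0) value=3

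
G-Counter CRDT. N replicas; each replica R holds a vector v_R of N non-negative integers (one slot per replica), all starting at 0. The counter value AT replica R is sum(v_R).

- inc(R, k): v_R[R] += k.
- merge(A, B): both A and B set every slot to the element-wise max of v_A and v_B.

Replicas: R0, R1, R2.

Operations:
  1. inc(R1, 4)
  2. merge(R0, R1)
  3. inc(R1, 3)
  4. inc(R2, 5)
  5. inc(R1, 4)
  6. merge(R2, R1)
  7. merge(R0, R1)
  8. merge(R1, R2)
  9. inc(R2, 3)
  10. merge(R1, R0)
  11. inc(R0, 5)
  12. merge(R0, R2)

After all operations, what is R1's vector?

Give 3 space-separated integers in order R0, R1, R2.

Answer: 0 11 5

Derivation:
Op 1: inc R1 by 4 -> R1=(0,4,0) value=4
Op 2: merge R0<->R1 -> R0=(0,4,0) R1=(0,4,0)
Op 3: inc R1 by 3 -> R1=(0,7,0) value=7
Op 4: inc R2 by 5 -> R2=(0,0,5) value=5
Op 5: inc R1 by 4 -> R1=(0,11,0) value=11
Op 6: merge R2<->R1 -> R2=(0,11,5) R1=(0,11,5)
Op 7: merge R0<->R1 -> R0=(0,11,5) R1=(0,11,5)
Op 8: merge R1<->R2 -> R1=(0,11,5) R2=(0,11,5)
Op 9: inc R2 by 3 -> R2=(0,11,8) value=19
Op 10: merge R1<->R0 -> R1=(0,11,5) R0=(0,11,5)
Op 11: inc R0 by 5 -> R0=(5,11,5) value=21
Op 12: merge R0<->R2 -> R0=(5,11,8) R2=(5,11,8)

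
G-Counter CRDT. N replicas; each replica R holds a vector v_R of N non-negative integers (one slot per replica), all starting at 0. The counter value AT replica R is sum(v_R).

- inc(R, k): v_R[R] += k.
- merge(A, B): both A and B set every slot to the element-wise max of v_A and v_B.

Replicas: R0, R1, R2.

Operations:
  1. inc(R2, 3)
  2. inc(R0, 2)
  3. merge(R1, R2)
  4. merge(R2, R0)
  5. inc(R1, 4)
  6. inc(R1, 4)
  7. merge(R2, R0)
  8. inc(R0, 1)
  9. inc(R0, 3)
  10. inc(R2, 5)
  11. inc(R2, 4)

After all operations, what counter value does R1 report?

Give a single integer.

Op 1: inc R2 by 3 -> R2=(0,0,3) value=3
Op 2: inc R0 by 2 -> R0=(2,0,0) value=2
Op 3: merge R1<->R2 -> R1=(0,0,3) R2=(0,0,3)
Op 4: merge R2<->R0 -> R2=(2,0,3) R0=(2,0,3)
Op 5: inc R1 by 4 -> R1=(0,4,3) value=7
Op 6: inc R1 by 4 -> R1=(0,8,3) value=11
Op 7: merge R2<->R0 -> R2=(2,0,3) R0=(2,0,3)
Op 8: inc R0 by 1 -> R0=(3,0,3) value=6
Op 9: inc R0 by 3 -> R0=(6,0,3) value=9
Op 10: inc R2 by 5 -> R2=(2,0,8) value=10
Op 11: inc R2 by 4 -> R2=(2,0,12) value=14

Answer: 11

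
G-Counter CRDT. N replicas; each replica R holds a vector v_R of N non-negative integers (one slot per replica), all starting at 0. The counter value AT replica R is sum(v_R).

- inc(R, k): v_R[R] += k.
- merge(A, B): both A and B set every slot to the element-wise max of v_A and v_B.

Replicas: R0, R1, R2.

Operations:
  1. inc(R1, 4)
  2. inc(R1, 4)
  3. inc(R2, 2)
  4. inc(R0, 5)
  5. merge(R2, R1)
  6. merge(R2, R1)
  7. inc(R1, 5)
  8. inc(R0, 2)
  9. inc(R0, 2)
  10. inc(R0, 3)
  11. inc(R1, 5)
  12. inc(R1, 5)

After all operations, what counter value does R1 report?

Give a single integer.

Answer: 25

Derivation:
Op 1: inc R1 by 4 -> R1=(0,4,0) value=4
Op 2: inc R1 by 4 -> R1=(0,8,0) value=8
Op 3: inc R2 by 2 -> R2=(0,0,2) value=2
Op 4: inc R0 by 5 -> R0=(5,0,0) value=5
Op 5: merge R2<->R1 -> R2=(0,8,2) R1=(0,8,2)
Op 6: merge R2<->R1 -> R2=(0,8,2) R1=(0,8,2)
Op 7: inc R1 by 5 -> R1=(0,13,2) value=15
Op 8: inc R0 by 2 -> R0=(7,0,0) value=7
Op 9: inc R0 by 2 -> R0=(9,0,0) value=9
Op 10: inc R0 by 3 -> R0=(12,0,0) value=12
Op 11: inc R1 by 5 -> R1=(0,18,2) value=20
Op 12: inc R1 by 5 -> R1=(0,23,2) value=25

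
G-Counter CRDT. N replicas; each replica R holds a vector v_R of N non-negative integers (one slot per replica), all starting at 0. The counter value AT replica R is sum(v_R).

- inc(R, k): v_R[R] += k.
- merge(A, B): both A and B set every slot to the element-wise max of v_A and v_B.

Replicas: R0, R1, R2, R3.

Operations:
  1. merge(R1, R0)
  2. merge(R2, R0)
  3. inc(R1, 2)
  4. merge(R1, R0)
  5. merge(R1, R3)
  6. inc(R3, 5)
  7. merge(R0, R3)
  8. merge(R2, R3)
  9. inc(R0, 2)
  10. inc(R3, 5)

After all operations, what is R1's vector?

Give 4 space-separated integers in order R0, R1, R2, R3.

Answer: 0 2 0 0

Derivation:
Op 1: merge R1<->R0 -> R1=(0,0,0,0) R0=(0,0,0,0)
Op 2: merge R2<->R0 -> R2=(0,0,0,0) R0=(0,0,0,0)
Op 3: inc R1 by 2 -> R1=(0,2,0,0) value=2
Op 4: merge R1<->R0 -> R1=(0,2,0,0) R0=(0,2,0,0)
Op 5: merge R1<->R3 -> R1=(0,2,0,0) R3=(0,2,0,0)
Op 6: inc R3 by 5 -> R3=(0,2,0,5) value=7
Op 7: merge R0<->R3 -> R0=(0,2,0,5) R3=(0,2,0,5)
Op 8: merge R2<->R3 -> R2=(0,2,0,5) R3=(0,2,0,5)
Op 9: inc R0 by 2 -> R0=(2,2,0,5) value=9
Op 10: inc R3 by 5 -> R3=(0,2,0,10) value=12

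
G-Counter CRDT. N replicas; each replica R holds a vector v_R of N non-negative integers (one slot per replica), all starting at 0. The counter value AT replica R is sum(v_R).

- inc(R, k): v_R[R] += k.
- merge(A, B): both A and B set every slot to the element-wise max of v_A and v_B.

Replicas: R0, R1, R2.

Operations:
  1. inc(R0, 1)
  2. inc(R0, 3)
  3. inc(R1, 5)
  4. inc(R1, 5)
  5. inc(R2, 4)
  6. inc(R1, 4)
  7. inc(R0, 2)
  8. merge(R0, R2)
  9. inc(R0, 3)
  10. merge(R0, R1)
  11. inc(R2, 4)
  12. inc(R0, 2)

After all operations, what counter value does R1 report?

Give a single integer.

Answer: 27

Derivation:
Op 1: inc R0 by 1 -> R0=(1,0,0) value=1
Op 2: inc R0 by 3 -> R0=(4,0,0) value=4
Op 3: inc R1 by 5 -> R1=(0,5,0) value=5
Op 4: inc R1 by 5 -> R1=(0,10,0) value=10
Op 5: inc R2 by 4 -> R2=(0,0,4) value=4
Op 6: inc R1 by 4 -> R1=(0,14,0) value=14
Op 7: inc R0 by 2 -> R0=(6,0,0) value=6
Op 8: merge R0<->R2 -> R0=(6,0,4) R2=(6,0,4)
Op 9: inc R0 by 3 -> R0=(9,0,4) value=13
Op 10: merge R0<->R1 -> R0=(9,14,4) R1=(9,14,4)
Op 11: inc R2 by 4 -> R2=(6,0,8) value=14
Op 12: inc R0 by 2 -> R0=(11,14,4) value=29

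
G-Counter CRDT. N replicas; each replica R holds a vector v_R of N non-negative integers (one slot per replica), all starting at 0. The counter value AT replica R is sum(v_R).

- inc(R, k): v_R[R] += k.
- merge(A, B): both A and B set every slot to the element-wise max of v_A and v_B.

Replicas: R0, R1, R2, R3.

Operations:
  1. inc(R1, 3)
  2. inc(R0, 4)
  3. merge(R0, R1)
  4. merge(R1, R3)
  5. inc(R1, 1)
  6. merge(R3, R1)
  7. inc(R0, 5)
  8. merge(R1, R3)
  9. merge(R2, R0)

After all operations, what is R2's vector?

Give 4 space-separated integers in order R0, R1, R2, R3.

Op 1: inc R1 by 3 -> R1=(0,3,0,0) value=3
Op 2: inc R0 by 4 -> R0=(4,0,0,0) value=4
Op 3: merge R0<->R1 -> R0=(4,3,0,0) R1=(4,3,0,0)
Op 4: merge R1<->R3 -> R1=(4,3,0,0) R3=(4,3,0,0)
Op 5: inc R1 by 1 -> R1=(4,4,0,0) value=8
Op 6: merge R3<->R1 -> R3=(4,4,0,0) R1=(4,4,0,0)
Op 7: inc R0 by 5 -> R0=(9,3,0,0) value=12
Op 8: merge R1<->R3 -> R1=(4,4,0,0) R3=(4,4,0,0)
Op 9: merge R2<->R0 -> R2=(9,3,0,0) R0=(9,3,0,0)

Answer: 9 3 0 0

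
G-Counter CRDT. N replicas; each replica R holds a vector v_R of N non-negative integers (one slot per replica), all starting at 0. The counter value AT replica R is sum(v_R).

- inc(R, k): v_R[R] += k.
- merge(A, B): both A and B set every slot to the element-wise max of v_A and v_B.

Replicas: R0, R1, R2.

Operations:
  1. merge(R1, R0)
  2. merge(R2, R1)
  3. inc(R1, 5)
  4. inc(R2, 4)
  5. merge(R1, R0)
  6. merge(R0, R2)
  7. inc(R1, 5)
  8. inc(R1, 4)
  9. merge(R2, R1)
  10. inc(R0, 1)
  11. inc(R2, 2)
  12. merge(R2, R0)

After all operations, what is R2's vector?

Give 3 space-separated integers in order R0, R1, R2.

Op 1: merge R1<->R0 -> R1=(0,0,0) R0=(0,0,0)
Op 2: merge R2<->R1 -> R2=(0,0,0) R1=(0,0,0)
Op 3: inc R1 by 5 -> R1=(0,5,0) value=5
Op 4: inc R2 by 4 -> R2=(0,0,4) value=4
Op 5: merge R1<->R0 -> R1=(0,5,0) R0=(0,5,0)
Op 6: merge R0<->R2 -> R0=(0,5,4) R2=(0,5,4)
Op 7: inc R1 by 5 -> R1=(0,10,0) value=10
Op 8: inc R1 by 4 -> R1=(0,14,0) value=14
Op 9: merge R2<->R1 -> R2=(0,14,4) R1=(0,14,4)
Op 10: inc R0 by 1 -> R0=(1,5,4) value=10
Op 11: inc R2 by 2 -> R2=(0,14,6) value=20
Op 12: merge R2<->R0 -> R2=(1,14,6) R0=(1,14,6)

Answer: 1 14 6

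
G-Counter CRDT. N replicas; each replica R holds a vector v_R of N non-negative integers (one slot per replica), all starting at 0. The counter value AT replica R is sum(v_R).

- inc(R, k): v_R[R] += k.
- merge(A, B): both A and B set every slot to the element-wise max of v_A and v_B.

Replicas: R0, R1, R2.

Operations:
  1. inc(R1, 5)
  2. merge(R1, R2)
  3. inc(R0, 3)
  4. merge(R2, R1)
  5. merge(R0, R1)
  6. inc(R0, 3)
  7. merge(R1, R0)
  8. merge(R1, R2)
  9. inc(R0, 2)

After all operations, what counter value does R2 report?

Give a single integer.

Answer: 11

Derivation:
Op 1: inc R1 by 5 -> R1=(0,5,0) value=5
Op 2: merge R1<->R2 -> R1=(0,5,0) R2=(0,5,0)
Op 3: inc R0 by 3 -> R0=(3,0,0) value=3
Op 4: merge R2<->R1 -> R2=(0,5,0) R1=(0,5,0)
Op 5: merge R0<->R1 -> R0=(3,5,0) R1=(3,5,0)
Op 6: inc R0 by 3 -> R0=(6,5,0) value=11
Op 7: merge R1<->R0 -> R1=(6,5,0) R0=(6,5,0)
Op 8: merge R1<->R2 -> R1=(6,5,0) R2=(6,5,0)
Op 9: inc R0 by 2 -> R0=(8,5,0) value=13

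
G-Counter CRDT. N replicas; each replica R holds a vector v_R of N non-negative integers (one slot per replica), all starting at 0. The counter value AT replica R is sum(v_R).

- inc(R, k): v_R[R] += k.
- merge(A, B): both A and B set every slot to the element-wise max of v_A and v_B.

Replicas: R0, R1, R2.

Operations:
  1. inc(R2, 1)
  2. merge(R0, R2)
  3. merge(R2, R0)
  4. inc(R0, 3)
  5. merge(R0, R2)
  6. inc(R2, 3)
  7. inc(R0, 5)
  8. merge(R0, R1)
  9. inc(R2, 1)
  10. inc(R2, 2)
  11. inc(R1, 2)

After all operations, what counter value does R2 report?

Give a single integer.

Answer: 10

Derivation:
Op 1: inc R2 by 1 -> R2=(0,0,1) value=1
Op 2: merge R0<->R2 -> R0=(0,0,1) R2=(0,0,1)
Op 3: merge R2<->R0 -> R2=(0,0,1) R0=(0,0,1)
Op 4: inc R0 by 3 -> R0=(3,0,1) value=4
Op 5: merge R0<->R2 -> R0=(3,0,1) R2=(3,0,1)
Op 6: inc R2 by 3 -> R2=(3,0,4) value=7
Op 7: inc R0 by 5 -> R0=(8,0,1) value=9
Op 8: merge R0<->R1 -> R0=(8,0,1) R1=(8,0,1)
Op 9: inc R2 by 1 -> R2=(3,0,5) value=8
Op 10: inc R2 by 2 -> R2=(3,0,7) value=10
Op 11: inc R1 by 2 -> R1=(8,2,1) value=11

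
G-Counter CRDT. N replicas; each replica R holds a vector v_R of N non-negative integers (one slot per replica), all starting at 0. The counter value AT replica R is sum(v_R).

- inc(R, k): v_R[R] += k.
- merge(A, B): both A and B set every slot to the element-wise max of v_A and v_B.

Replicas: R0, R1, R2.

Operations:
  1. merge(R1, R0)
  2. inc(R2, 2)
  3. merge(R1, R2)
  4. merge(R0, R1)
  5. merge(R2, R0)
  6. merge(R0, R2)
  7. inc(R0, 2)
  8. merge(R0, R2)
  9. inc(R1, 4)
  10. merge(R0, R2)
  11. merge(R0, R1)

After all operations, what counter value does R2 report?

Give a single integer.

Answer: 4

Derivation:
Op 1: merge R1<->R0 -> R1=(0,0,0) R0=(0,0,0)
Op 2: inc R2 by 2 -> R2=(0,0,2) value=2
Op 3: merge R1<->R2 -> R1=(0,0,2) R2=(0,0,2)
Op 4: merge R0<->R1 -> R0=(0,0,2) R1=(0,0,2)
Op 5: merge R2<->R0 -> R2=(0,0,2) R0=(0,0,2)
Op 6: merge R0<->R2 -> R0=(0,0,2) R2=(0,0,2)
Op 7: inc R0 by 2 -> R0=(2,0,2) value=4
Op 8: merge R0<->R2 -> R0=(2,0,2) R2=(2,0,2)
Op 9: inc R1 by 4 -> R1=(0,4,2) value=6
Op 10: merge R0<->R2 -> R0=(2,0,2) R2=(2,0,2)
Op 11: merge R0<->R1 -> R0=(2,4,2) R1=(2,4,2)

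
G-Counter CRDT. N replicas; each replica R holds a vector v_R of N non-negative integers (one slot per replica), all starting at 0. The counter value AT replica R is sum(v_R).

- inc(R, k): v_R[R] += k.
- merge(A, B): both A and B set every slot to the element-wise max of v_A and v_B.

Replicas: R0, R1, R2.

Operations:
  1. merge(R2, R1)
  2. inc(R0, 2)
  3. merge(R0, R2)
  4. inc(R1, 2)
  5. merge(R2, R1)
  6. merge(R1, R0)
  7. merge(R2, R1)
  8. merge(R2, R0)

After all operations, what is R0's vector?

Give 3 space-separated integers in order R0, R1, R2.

Answer: 2 2 0

Derivation:
Op 1: merge R2<->R1 -> R2=(0,0,0) R1=(0,0,0)
Op 2: inc R0 by 2 -> R0=(2,0,0) value=2
Op 3: merge R0<->R2 -> R0=(2,0,0) R2=(2,0,0)
Op 4: inc R1 by 2 -> R1=(0,2,0) value=2
Op 5: merge R2<->R1 -> R2=(2,2,0) R1=(2,2,0)
Op 6: merge R1<->R0 -> R1=(2,2,0) R0=(2,2,0)
Op 7: merge R2<->R1 -> R2=(2,2,0) R1=(2,2,0)
Op 8: merge R2<->R0 -> R2=(2,2,0) R0=(2,2,0)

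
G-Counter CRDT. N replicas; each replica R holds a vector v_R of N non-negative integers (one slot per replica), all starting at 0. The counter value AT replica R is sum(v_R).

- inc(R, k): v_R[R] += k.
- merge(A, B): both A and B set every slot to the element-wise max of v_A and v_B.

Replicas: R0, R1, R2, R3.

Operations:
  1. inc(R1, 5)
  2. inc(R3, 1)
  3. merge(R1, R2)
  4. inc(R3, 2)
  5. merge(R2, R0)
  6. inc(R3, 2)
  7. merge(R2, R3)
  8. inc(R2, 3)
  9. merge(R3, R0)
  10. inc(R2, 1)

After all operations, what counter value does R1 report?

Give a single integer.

Answer: 5

Derivation:
Op 1: inc R1 by 5 -> R1=(0,5,0,0) value=5
Op 2: inc R3 by 1 -> R3=(0,0,0,1) value=1
Op 3: merge R1<->R2 -> R1=(0,5,0,0) R2=(0,5,0,0)
Op 4: inc R3 by 2 -> R3=(0,0,0,3) value=3
Op 5: merge R2<->R0 -> R2=(0,5,0,0) R0=(0,5,0,0)
Op 6: inc R3 by 2 -> R3=(0,0,0,5) value=5
Op 7: merge R2<->R3 -> R2=(0,5,0,5) R3=(0,5,0,5)
Op 8: inc R2 by 3 -> R2=(0,5,3,5) value=13
Op 9: merge R3<->R0 -> R3=(0,5,0,5) R0=(0,5,0,5)
Op 10: inc R2 by 1 -> R2=(0,5,4,5) value=14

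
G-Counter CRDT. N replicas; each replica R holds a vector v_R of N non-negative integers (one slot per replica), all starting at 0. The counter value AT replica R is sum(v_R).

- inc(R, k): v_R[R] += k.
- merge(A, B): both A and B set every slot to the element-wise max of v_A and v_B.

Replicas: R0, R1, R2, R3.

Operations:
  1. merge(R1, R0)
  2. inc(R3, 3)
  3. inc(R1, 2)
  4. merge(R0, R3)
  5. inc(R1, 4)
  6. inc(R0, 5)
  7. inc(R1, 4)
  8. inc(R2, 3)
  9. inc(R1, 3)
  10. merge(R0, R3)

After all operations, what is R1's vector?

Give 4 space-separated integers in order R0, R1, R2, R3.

Answer: 0 13 0 0

Derivation:
Op 1: merge R1<->R0 -> R1=(0,0,0,0) R0=(0,0,0,0)
Op 2: inc R3 by 3 -> R3=(0,0,0,3) value=3
Op 3: inc R1 by 2 -> R1=(0,2,0,0) value=2
Op 4: merge R0<->R3 -> R0=(0,0,0,3) R3=(0,0,0,3)
Op 5: inc R1 by 4 -> R1=(0,6,0,0) value=6
Op 6: inc R0 by 5 -> R0=(5,0,0,3) value=8
Op 7: inc R1 by 4 -> R1=(0,10,0,0) value=10
Op 8: inc R2 by 3 -> R2=(0,0,3,0) value=3
Op 9: inc R1 by 3 -> R1=(0,13,0,0) value=13
Op 10: merge R0<->R3 -> R0=(5,0,0,3) R3=(5,0,0,3)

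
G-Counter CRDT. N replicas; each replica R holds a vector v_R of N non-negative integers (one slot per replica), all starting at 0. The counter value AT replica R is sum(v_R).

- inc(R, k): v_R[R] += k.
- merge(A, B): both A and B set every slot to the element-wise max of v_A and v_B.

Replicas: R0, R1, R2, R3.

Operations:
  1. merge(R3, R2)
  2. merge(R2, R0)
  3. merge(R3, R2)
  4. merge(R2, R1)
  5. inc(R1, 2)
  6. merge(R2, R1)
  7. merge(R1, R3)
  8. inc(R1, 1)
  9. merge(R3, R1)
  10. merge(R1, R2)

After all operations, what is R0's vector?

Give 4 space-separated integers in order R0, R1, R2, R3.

Answer: 0 0 0 0

Derivation:
Op 1: merge R3<->R2 -> R3=(0,0,0,0) R2=(0,0,0,0)
Op 2: merge R2<->R0 -> R2=(0,0,0,0) R0=(0,0,0,0)
Op 3: merge R3<->R2 -> R3=(0,0,0,0) R2=(0,0,0,0)
Op 4: merge R2<->R1 -> R2=(0,0,0,0) R1=(0,0,0,0)
Op 5: inc R1 by 2 -> R1=(0,2,0,0) value=2
Op 6: merge R2<->R1 -> R2=(0,2,0,0) R1=(0,2,0,0)
Op 7: merge R1<->R3 -> R1=(0,2,0,0) R3=(0,2,0,0)
Op 8: inc R1 by 1 -> R1=(0,3,0,0) value=3
Op 9: merge R3<->R1 -> R3=(0,3,0,0) R1=(0,3,0,0)
Op 10: merge R1<->R2 -> R1=(0,3,0,0) R2=(0,3,0,0)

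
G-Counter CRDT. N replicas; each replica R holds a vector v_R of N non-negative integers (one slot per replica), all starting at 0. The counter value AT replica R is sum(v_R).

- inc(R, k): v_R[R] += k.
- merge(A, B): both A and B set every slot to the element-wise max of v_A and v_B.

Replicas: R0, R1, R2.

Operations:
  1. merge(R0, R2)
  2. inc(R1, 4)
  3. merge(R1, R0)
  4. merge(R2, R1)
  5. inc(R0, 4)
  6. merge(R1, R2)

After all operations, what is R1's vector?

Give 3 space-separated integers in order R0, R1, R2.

Op 1: merge R0<->R2 -> R0=(0,0,0) R2=(0,0,0)
Op 2: inc R1 by 4 -> R1=(0,4,0) value=4
Op 3: merge R1<->R0 -> R1=(0,4,0) R0=(0,4,0)
Op 4: merge R2<->R1 -> R2=(0,4,0) R1=(0,4,0)
Op 5: inc R0 by 4 -> R0=(4,4,0) value=8
Op 6: merge R1<->R2 -> R1=(0,4,0) R2=(0,4,0)

Answer: 0 4 0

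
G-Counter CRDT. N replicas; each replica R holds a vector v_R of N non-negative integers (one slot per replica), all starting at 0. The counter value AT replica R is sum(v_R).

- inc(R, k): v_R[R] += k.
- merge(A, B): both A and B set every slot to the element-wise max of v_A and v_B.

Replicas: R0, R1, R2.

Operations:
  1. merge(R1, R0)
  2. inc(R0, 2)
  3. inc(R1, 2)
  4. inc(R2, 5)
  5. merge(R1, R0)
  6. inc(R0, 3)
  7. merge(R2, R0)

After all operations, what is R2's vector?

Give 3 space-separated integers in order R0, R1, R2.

Answer: 5 2 5

Derivation:
Op 1: merge R1<->R0 -> R1=(0,0,0) R0=(0,0,0)
Op 2: inc R0 by 2 -> R0=(2,0,0) value=2
Op 3: inc R1 by 2 -> R1=(0,2,0) value=2
Op 4: inc R2 by 5 -> R2=(0,0,5) value=5
Op 5: merge R1<->R0 -> R1=(2,2,0) R0=(2,2,0)
Op 6: inc R0 by 3 -> R0=(5,2,0) value=7
Op 7: merge R2<->R0 -> R2=(5,2,5) R0=(5,2,5)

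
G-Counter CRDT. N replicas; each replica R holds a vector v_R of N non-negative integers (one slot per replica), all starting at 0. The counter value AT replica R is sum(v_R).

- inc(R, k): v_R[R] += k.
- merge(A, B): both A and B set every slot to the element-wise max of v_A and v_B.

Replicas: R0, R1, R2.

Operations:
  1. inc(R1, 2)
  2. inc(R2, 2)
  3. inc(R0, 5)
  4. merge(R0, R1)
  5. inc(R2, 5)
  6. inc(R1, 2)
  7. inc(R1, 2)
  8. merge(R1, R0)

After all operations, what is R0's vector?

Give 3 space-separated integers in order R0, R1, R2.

Op 1: inc R1 by 2 -> R1=(0,2,0) value=2
Op 2: inc R2 by 2 -> R2=(0,0,2) value=2
Op 3: inc R0 by 5 -> R0=(5,0,0) value=5
Op 4: merge R0<->R1 -> R0=(5,2,0) R1=(5,2,0)
Op 5: inc R2 by 5 -> R2=(0,0,7) value=7
Op 6: inc R1 by 2 -> R1=(5,4,0) value=9
Op 7: inc R1 by 2 -> R1=(5,6,0) value=11
Op 8: merge R1<->R0 -> R1=(5,6,0) R0=(5,6,0)

Answer: 5 6 0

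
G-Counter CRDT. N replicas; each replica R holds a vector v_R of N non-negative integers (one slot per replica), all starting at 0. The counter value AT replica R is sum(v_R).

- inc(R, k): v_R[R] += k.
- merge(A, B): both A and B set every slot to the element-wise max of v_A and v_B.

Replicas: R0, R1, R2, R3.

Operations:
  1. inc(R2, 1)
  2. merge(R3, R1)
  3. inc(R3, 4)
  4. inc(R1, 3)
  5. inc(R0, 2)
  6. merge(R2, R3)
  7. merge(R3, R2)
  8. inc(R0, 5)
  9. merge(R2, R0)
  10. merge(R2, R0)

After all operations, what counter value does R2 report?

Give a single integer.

Answer: 12

Derivation:
Op 1: inc R2 by 1 -> R2=(0,0,1,0) value=1
Op 2: merge R3<->R1 -> R3=(0,0,0,0) R1=(0,0,0,0)
Op 3: inc R3 by 4 -> R3=(0,0,0,4) value=4
Op 4: inc R1 by 3 -> R1=(0,3,0,0) value=3
Op 5: inc R0 by 2 -> R0=(2,0,0,0) value=2
Op 6: merge R2<->R3 -> R2=(0,0,1,4) R3=(0,0,1,4)
Op 7: merge R3<->R2 -> R3=(0,0,1,4) R2=(0,0,1,4)
Op 8: inc R0 by 5 -> R0=(7,0,0,0) value=7
Op 9: merge R2<->R0 -> R2=(7,0,1,4) R0=(7,0,1,4)
Op 10: merge R2<->R0 -> R2=(7,0,1,4) R0=(7,0,1,4)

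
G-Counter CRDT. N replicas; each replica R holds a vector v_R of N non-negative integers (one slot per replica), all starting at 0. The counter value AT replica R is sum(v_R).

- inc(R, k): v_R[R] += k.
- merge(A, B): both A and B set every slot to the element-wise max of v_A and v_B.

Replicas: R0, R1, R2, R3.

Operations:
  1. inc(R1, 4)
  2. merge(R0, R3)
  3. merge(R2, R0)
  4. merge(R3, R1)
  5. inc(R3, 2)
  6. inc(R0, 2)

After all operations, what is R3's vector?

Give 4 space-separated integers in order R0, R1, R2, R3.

Op 1: inc R1 by 4 -> R1=(0,4,0,0) value=4
Op 2: merge R0<->R3 -> R0=(0,0,0,0) R3=(0,0,0,0)
Op 3: merge R2<->R0 -> R2=(0,0,0,0) R0=(0,0,0,0)
Op 4: merge R3<->R1 -> R3=(0,4,0,0) R1=(0,4,0,0)
Op 5: inc R3 by 2 -> R3=(0,4,0,2) value=6
Op 6: inc R0 by 2 -> R0=(2,0,0,0) value=2

Answer: 0 4 0 2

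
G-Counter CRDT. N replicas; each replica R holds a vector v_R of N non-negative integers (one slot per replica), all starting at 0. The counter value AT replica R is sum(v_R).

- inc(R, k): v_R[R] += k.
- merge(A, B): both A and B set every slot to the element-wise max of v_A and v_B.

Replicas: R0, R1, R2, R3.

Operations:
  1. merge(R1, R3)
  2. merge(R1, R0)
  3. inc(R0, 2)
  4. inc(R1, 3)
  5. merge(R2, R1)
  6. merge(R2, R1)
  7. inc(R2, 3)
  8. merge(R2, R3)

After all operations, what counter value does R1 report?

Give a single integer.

Op 1: merge R1<->R3 -> R1=(0,0,0,0) R3=(0,0,0,0)
Op 2: merge R1<->R0 -> R1=(0,0,0,0) R0=(0,0,0,0)
Op 3: inc R0 by 2 -> R0=(2,0,0,0) value=2
Op 4: inc R1 by 3 -> R1=(0,3,0,0) value=3
Op 5: merge R2<->R1 -> R2=(0,3,0,0) R1=(0,3,0,0)
Op 6: merge R2<->R1 -> R2=(0,3,0,0) R1=(0,3,0,0)
Op 7: inc R2 by 3 -> R2=(0,3,3,0) value=6
Op 8: merge R2<->R3 -> R2=(0,3,3,0) R3=(0,3,3,0)

Answer: 3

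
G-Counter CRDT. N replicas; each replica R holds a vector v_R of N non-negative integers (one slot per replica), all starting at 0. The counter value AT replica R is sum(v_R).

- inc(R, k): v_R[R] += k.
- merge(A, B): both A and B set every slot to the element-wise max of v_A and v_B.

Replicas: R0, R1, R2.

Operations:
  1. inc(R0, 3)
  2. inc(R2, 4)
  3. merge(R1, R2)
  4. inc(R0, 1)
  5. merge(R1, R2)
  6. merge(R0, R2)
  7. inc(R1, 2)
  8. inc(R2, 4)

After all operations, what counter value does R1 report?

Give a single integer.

Op 1: inc R0 by 3 -> R0=(3,0,0) value=3
Op 2: inc R2 by 4 -> R2=(0,0,4) value=4
Op 3: merge R1<->R2 -> R1=(0,0,4) R2=(0,0,4)
Op 4: inc R0 by 1 -> R0=(4,0,0) value=4
Op 5: merge R1<->R2 -> R1=(0,0,4) R2=(0,0,4)
Op 6: merge R0<->R2 -> R0=(4,0,4) R2=(4,0,4)
Op 7: inc R1 by 2 -> R1=(0,2,4) value=6
Op 8: inc R2 by 4 -> R2=(4,0,8) value=12

Answer: 6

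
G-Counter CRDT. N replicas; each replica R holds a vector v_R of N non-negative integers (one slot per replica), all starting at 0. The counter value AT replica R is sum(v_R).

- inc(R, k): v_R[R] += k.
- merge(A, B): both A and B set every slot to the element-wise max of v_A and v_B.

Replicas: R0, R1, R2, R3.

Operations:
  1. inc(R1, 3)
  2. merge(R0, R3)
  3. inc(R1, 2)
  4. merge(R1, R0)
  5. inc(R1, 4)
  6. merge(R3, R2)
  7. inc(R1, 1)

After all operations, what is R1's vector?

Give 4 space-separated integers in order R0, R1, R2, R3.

Answer: 0 10 0 0

Derivation:
Op 1: inc R1 by 3 -> R1=(0,3,0,0) value=3
Op 2: merge R0<->R3 -> R0=(0,0,0,0) R3=(0,0,0,0)
Op 3: inc R1 by 2 -> R1=(0,5,0,0) value=5
Op 4: merge R1<->R0 -> R1=(0,5,0,0) R0=(0,5,0,0)
Op 5: inc R1 by 4 -> R1=(0,9,0,0) value=9
Op 6: merge R3<->R2 -> R3=(0,0,0,0) R2=(0,0,0,0)
Op 7: inc R1 by 1 -> R1=(0,10,0,0) value=10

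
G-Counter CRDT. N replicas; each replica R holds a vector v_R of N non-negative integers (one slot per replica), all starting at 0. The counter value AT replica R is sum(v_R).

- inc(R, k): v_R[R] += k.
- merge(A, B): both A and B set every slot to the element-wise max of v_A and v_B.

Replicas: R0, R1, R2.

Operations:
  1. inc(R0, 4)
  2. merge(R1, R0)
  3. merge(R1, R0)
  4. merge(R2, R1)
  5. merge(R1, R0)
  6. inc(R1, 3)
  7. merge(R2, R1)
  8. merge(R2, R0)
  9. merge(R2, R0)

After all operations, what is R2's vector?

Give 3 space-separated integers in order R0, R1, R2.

Op 1: inc R0 by 4 -> R0=(4,0,0) value=4
Op 2: merge R1<->R0 -> R1=(4,0,0) R0=(4,0,0)
Op 3: merge R1<->R0 -> R1=(4,0,0) R0=(4,0,0)
Op 4: merge R2<->R1 -> R2=(4,0,0) R1=(4,0,0)
Op 5: merge R1<->R0 -> R1=(4,0,0) R0=(4,0,0)
Op 6: inc R1 by 3 -> R1=(4,3,0) value=7
Op 7: merge R2<->R1 -> R2=(4,3,0) R1=(4,3,0)
Op 8: merge R2<->R0 -> R2=(4,3,0) R0=(4,3,0)
Op 9: merge R2<->R0 -> R2=(4,3,0) R0=(4,3,0)

Answer: 4 3 0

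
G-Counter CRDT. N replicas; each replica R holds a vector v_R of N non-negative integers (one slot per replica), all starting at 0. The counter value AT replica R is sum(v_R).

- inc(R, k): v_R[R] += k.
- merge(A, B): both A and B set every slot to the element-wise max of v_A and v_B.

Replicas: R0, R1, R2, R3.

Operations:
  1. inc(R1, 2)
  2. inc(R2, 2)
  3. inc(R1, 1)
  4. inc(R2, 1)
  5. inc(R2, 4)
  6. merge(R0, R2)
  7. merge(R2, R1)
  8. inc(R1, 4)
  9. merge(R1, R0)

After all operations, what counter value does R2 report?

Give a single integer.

Op 1: inc R1 by 2 -> R1=(0,2,0,0) value=2
Op 2: inc R2 by 2 -> R2=(0,0,2,0) value=2
Op 3: inc R1 by 1 -> R1=(0,3,0,0) value=3
Op 4: inc R2 by 1 -> R2=(0,0,3,0) value=3
Op 5: inc R2 by 4 -> R2=(0,0,7,0) value=7
Op 6: merge R0<->R2 -> R0=(0,0,7,0) R2=(0,0,7,0)
Op 7: merge R2<->R1 -> R2=(0,3,7,0) R1=(0,3,7,0)
Op 8: inc R1 by 4 -> R1=(0,7,7,0) value=14
Op 9: merge R1<->R0 -> R1=(0,7,7,0) R0=(0,7,7,0)

Answer: 10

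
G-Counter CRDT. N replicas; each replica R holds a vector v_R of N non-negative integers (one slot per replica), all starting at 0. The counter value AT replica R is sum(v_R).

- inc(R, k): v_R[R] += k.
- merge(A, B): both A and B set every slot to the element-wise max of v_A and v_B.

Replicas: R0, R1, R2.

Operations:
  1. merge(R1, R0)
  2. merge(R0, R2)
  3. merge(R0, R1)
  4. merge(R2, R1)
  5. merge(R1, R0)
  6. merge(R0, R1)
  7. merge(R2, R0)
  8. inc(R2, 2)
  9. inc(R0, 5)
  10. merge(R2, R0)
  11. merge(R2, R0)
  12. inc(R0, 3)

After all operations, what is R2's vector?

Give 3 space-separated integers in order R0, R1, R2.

Answer: 5 0 2

Derivation:
Op 1: merge R1<->R0 -> R1=(0,0,0) R0=(0,0,0)
Op 2: merge R0<->R2 -> R0=(0,0,0) R2=(0,0,0)
Op 3: merge R0<->R1 -> R0=(0,0,0) R1=(0,0,0)
Op 4: merge R2<->R1 -> R2=(0,0,0) R1=(0,0,0)
Op 5: merge R1<->R0 -> R1=(0,0,0) R0=(0,0,0)
Op 6: merge R0<->R1 -> R0=(0,0,0) R1=(0,0,0)
Op 7: merge R2<->R0 -> R2=(0,0,0) R0=(0,0,0)
Op 8: inc R2 by 2 -> R2=(0,0,2) value=2
Op 9: inc R0 by 5 -> R0=(5,0,0) value=5
Op 10: merge R2<->R0 -> R2=(5,0,2) R0=(5,0,2)
Op 11: merge R2<->R0 -> R2=(5,0,2) R0=(5,0,2)
Op 12: inc R0 by 3 -> R0=(8,0,2) value=10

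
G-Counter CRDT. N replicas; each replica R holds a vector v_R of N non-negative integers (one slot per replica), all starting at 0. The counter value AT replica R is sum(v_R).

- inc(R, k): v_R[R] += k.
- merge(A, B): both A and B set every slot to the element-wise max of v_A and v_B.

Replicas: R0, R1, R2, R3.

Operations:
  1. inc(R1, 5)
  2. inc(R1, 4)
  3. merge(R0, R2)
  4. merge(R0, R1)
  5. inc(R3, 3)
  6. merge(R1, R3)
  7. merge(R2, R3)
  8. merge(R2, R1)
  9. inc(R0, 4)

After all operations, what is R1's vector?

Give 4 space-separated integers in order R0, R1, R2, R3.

Op 1: inc R1 by 5 -> R1=(0,5,0,0) value=5
Op 2: inc R1 by 4 -> R1=(0,9,0,0) value=9
Op 3: merge R0<->R2 -> R0=(0,0,0,0) R2=(0,0,0,0)
Op 4: merge R0<->R1 -> R0=(0,9,0,0) R1=(0,9,0,0)
Op 5: inc R3 by 3 -> R3=(0,0,0,3) value=3
Op 6: merge R1<->R3 -> R1=(0,9,0,3) R3=(0,9,0,3)
Op 7: merge R2<->R3 -> R2=(0,9,0,3) R3=(0,9,0,3)
Op 8: merge R2<->R1 -> R2=(0,9,0,3) R1=(0,9,0,3)
Op 9: inc R0 by 4 -> R0=(4,9,0,0) value=13

Answer: 0 9 0 3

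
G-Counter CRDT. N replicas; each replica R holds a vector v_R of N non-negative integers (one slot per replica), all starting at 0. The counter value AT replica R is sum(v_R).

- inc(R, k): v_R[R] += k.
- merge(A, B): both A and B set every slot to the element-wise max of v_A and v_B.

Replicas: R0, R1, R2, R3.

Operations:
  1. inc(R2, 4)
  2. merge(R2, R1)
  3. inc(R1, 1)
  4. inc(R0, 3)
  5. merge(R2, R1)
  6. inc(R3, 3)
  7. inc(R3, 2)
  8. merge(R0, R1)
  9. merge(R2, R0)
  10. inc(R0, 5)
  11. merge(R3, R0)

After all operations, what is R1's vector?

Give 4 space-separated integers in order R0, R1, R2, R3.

Answer: 3 1 4 0

Derivation:
Op 1: inc R2 by 4 -> R2=(0,0,4,0) value=4
Op 2: merge R2<->R1 -> R2=(0,0,4,0) R1=(0,0,4,0)
Op 3: inc R1 by 1 -> R1=(0,1,4,0) value=5
Op 4: inc R0 by 3 -> R0=(3,0,0,0) value=3
Op 5: merge R2<->R1 -> R2=(0,1,4,0) R1=(0,1,4,0)
Op 6: inc R3 by 3 -> R3=(0,0,0,3) value=3
Op 7: inc R3 by 2 -> R3=(0,0,0,5) value=5
Op 8: merge R0<->R1 -> R0=(3,1,4,0) R1=(3,1,4,0)
Op 9: merge R2<->R0 -> R2=(3,1,4,0) R0=(3,1,4,0)
Op 10: inc R0 by 5 -> R0=(8,1,4,0) value=13
Op 11: merge R3<->R0 -> R3=(8,1,4,5) R0=(8,1,4,5)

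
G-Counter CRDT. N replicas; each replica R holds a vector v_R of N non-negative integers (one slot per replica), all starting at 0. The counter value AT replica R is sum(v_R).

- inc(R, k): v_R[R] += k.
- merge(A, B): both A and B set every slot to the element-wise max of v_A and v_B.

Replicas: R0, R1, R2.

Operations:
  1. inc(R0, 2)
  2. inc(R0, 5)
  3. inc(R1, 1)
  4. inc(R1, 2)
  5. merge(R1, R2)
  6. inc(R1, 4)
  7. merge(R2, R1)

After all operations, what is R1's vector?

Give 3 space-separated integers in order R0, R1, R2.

Op 1: inc R0 by 2 -> R0=(2,0,0) value=2
Op 2: inc R0 by 5 -> R0=(7,0,0) value=7
Op 3: inc R1 by 1 -> R1=(0,1,0) value=1
Op 4: inc R1 by 2 -> R1=(0,3,0) value=3
Op 5: merge R1<->R2 -> R1=(0,3,0) R2=(0,3,0)
Op 6: inc R1 by 4 -> R1=(0,7,0) value=7
Op 7: merge R2<->R1 -> R2=(0,7,0) R1=(0,7,0)

Answer: 0 7 0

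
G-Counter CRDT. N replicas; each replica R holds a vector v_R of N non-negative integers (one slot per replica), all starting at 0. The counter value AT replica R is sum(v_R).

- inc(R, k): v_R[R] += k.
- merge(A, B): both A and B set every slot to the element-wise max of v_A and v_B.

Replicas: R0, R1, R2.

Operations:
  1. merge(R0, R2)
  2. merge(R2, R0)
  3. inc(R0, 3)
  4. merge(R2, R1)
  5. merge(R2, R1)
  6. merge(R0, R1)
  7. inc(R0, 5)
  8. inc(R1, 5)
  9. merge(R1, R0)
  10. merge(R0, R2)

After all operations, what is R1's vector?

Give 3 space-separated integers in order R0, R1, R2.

Op 1: merge R0<->R2 -> R0=(0,0,0) R2=(0,0,0)
Op 2: merge R2<->R0 -> R2=(0,0,0) R0=(0,0,0)
Op 3: inc R0 by 3 -> R0=(3,0,0) value=3
Op 4: merge R2<->R1 -> R2=(0,0,0) R1=(0,0,0)
Op 5: merge R2<->R1 -> R2=(0,0,0) R1=(0,0,0)
Op 6: merge R0<->R1 -> R0=(3,0,0) R1=(3,0,0)
Op 7: inc R0 by 5 -> R0=(8,0,0) value=8
Op 8: inc R1 by 5 -> R1=(3,5,0) value=8
Op 9: merge R1<->R0 -> R1=(8,5,0) R0=(8,5,0)
Op 10: merge R0<->R2 -> R0=(8,5,0) R2=(8,5,0)

Answer: 8 5 0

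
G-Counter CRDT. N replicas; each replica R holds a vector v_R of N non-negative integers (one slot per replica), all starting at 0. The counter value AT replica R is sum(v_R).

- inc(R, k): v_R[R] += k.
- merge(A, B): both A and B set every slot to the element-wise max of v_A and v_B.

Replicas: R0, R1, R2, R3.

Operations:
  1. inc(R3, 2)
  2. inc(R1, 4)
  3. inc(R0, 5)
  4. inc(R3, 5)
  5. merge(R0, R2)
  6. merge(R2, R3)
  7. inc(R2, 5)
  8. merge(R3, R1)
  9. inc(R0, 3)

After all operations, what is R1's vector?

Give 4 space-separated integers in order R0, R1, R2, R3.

Answer: 5 4 0 7

Derivation:
Op 1: inc R3 by 2 -> R3=(0,0,0,2) value=2
Op 2: inc R1 by 4 -> R1=(0,4,0,0) value=4
Op 3: inc R0 by 5 -> R0=(5,0,0,0) value=5
Op 4: inc R3 by 5 -> R3=(0,0,0,7) value=7
Op 5: merge R0<->R2 -> R0=(5,0,0,0) R2=(5,0,0,0)
Op 6: merge R2<->R3 -> R2=(5,0,0,7) R3=(5,0,0,7)
Op 7: inc R2 by 5 -> R2=(5,0,5,7) value=17
Op 8: merge R3<->R1 -> R3=(5,4,0,7) R1=(5,4,0,7)
Op 9: inc R0 by 3 -> R0=(8,0,0,0) value=8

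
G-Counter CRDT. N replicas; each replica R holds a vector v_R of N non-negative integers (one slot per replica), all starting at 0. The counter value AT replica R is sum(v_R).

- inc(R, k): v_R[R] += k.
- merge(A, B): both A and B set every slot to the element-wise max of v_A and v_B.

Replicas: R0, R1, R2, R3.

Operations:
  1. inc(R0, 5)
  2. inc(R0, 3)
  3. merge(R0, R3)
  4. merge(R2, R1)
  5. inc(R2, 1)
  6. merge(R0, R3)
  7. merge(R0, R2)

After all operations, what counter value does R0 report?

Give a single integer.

Op 1: inc R0 by 5 -> R0=(5,0,0,0) value=5
Op 2: inc R0 by 3 -> R0=(8,0,0,0) value=8
Op 3: merge R0<->R3 -> R0=(8,0,0,0) R3=(8,0,0,0)
Op 4: merge R2<->R1 -> R2=(0,0,0,0) R1=(0,0,0,0)
Op 5: inc R2 by 1 -> R2=(0,0,1,0) value=1
Op 6: merge R0<->R3 -> R0=(8,0,0,0) R3=(8,0,0,0)
Op 7: merge R0<->R2 -> R0=(8,0,1,0) R2=(8,0,1,0)

Answer: 9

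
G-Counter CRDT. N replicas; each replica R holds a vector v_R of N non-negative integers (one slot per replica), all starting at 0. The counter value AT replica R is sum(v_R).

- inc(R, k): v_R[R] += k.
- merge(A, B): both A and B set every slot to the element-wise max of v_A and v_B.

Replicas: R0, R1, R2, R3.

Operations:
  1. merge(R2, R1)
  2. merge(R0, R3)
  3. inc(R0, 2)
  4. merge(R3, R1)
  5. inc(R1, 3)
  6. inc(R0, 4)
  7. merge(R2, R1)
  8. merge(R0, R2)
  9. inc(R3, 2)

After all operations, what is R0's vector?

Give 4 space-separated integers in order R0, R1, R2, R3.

Answer: 6 3 0 0

Derivation:
Op 1: merge R2<->R1 -> R2=(0,0,0,0) R1=(0,0,0,0)
Op 2: merge R0<->R3 -> R0=(0,0,0,0) R3=(0,0,0,0)
Op 3: inc R0 by 2 -> R0=(2,0,0,0) value=2
Op 4: merge R3<->R1 -> R3=(0,0,0,0) R1=(0,0,0,0)
Op 5: inc R1 by 3 -> R1=(0,3,0,0) value=3
Op 6: inc R0 by 4 -> R0=(6,0,0,0) value=6
Op 7: merge R2<->R1 -> R2=(0,3,0,0) R1=(0,3,0,0)
Op 8: merge R0<->R2 -> R0=(6,3,0,0) R2=(6,3,0,0)
Op 9: inc R3 by 2 -> R3=(0,0,0,2) value=2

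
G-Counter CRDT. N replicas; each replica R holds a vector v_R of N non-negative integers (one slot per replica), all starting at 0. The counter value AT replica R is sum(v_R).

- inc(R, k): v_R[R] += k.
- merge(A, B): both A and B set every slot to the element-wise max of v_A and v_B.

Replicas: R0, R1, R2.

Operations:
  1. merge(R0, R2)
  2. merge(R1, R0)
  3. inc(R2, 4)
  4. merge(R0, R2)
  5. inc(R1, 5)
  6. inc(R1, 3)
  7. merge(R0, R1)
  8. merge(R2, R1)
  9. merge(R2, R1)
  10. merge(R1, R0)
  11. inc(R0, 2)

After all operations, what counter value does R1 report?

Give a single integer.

Op 1: merge R0<->R2 -> R0=(0,0,0) R2=(0,0,0)
Op 2: merge R1<->R0 -> R1=(0,0,0) R0=(0,0,0)
Op 3: inc R2 by 4 -> R2=(0,0,4) value=4
Op 4: merge R0<->R2 -> R0=(0,0,4) R2=(0,0,4)
Op 5: inc R1 by 5 -> R1=(0,5,0) value=5
Op 6: inc R1 by 3 -> R1=(0,8,0) value=8
Op 7: merge R0<->R1 -> R0=(0,8,4) R1=(0,8,4)
Op 8: merge R2<->R1 -> R2=(0,8,4) R1=(0,8,4)
Op 9: merge R2<->R1 -> R2=(0,8,4) R1=(0,8,4)
Op 10: merge R1<->R0 -> R1=(0,8,4) R0=(0,8,4)
Op 11: inc R0 by 2 -> R0=(2,8,4) value=14

Answer: 12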